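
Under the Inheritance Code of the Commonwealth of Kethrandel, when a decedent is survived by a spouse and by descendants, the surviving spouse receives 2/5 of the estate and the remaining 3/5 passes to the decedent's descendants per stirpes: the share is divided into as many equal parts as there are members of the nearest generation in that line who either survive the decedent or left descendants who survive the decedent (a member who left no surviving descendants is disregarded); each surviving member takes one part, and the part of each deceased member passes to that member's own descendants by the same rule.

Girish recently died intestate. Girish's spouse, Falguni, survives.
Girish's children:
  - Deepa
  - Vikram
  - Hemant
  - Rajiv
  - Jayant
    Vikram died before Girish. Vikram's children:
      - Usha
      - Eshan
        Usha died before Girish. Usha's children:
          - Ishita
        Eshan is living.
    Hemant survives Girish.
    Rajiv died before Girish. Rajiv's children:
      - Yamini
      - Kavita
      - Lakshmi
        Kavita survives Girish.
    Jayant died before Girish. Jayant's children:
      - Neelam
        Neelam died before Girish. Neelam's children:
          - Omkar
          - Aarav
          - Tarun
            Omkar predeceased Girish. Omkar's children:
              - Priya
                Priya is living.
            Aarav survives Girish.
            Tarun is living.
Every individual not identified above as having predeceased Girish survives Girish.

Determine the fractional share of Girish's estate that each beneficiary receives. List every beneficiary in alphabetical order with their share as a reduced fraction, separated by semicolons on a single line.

Falguni, as surviving spouse, takes 2/5.
The remaining 3/5 passes to Girish's descendants per stirpes.
The 3/5 is divided into 5 equal shares of 3/25 among Deepa, Vikram, Hemant, Rajiv, Jayant.
Deepa is living and takes 3/25.
Vikram predeceased; the 3/25 allotted to Vikram's branch passes to Vikram's issue by representation.
The 3/25 is divided into 2 equal shares of 3/50 among Usha, Eshan.
Usha predeceased; the 3/50 allotted to Usha's branch passes to Usha's issue by representation.
Ishita is the sole taker at this level and receives the full 3/50.
Eshan is living and takes 3/50.
Hemant is living and takes 3/25.
Rajiv predeceased; the 3/25 allotted to Rajiv's branch passes to Rajiv's issue by representation.
The 3/25 is divided into 3 equal shares of 1/25 among Yamini, Kavita, Lakshmi.
Yamini is living and takes 1/25.
Kavita is living and takes 1/25.
Lakshmi is living and takes 1/25.
Jayant predeceased; the 3/25 allotted to Jayant's branch passes to Jayant's issue by representation.
Neelam's line is the sole branch at this level, so the full 3/25 passes to Neelam's issue by representation.
The 3/25 is divided into 3 equal shares of 1/25 among Omkar, Aarav, Tarun.
Omkar predeceased; the 1/25 allotted to Omkar's branch passes to Omkar's issue by representation.
Priya is the sole taker at this level and receives the full 1/25.
Aarav is living and takes 1/25.
Tarun is living and takes 1/25.

Aarav 1/25; Deepa 3/25; Eshan 3/50; Falguni 2/5; Hemant 3/25; Ishita 3/50; Kavita 1/25; Lakshmi 1/25; Priya 1/25; Tarun 1/25; Yamini 1/25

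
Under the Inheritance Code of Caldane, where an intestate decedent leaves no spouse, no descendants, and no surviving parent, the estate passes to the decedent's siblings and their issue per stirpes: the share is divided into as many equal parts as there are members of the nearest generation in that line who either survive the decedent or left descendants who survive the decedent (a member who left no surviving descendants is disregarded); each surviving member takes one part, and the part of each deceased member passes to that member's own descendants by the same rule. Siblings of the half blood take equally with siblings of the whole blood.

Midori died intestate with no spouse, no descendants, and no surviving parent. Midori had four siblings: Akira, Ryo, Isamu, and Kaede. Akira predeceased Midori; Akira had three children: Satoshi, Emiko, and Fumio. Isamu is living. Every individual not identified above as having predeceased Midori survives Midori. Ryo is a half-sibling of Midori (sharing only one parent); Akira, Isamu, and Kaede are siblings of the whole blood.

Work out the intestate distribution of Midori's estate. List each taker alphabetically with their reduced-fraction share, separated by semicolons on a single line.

Emiko 1/12; Fumio 1/12; Isamu 1/4; Kaede 1/4; Ryo 1/4; Satoshi 1/12

No spouse, descendants, or parent survives, so the estate passes to Midori's siblings per stirpes.
Half-blood and whole-blood siblings take equally under the stated rule.
The estate is divided into 4 equal shares of 1/4 among Akira, Ryo, Isamu, Kaede.
Akira predeceased; the 1/4 allotted to Akira's branch passes to Akira's issue by representation.
The 1/4 is divided into 3 equal shares of 1/12 among Satoshi, Emiko, Fumio.
Satoshi is living and takes 1/12.
Emiko is living and takes 1/12.
Fumio is living and takes 1/12.
Ryo is living and takes 1/4.
Isamu is living and takes 1/4.
Kaede is living and takes 1/4.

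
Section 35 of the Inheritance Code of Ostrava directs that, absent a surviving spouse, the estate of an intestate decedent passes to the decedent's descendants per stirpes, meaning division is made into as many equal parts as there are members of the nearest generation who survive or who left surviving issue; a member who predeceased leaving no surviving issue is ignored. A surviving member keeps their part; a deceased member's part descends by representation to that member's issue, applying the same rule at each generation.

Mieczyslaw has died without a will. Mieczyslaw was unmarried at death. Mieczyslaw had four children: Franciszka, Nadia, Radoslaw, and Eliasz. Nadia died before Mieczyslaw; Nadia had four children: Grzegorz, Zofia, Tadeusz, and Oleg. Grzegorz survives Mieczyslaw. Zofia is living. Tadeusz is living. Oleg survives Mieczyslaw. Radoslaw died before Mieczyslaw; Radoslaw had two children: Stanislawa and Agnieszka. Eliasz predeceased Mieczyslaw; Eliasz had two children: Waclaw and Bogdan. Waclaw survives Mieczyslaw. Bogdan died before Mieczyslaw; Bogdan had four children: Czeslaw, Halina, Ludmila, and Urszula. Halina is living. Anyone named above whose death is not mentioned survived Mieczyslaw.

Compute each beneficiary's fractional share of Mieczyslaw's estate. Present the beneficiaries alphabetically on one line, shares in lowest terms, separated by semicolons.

Agnieszka 1/8; Czeslaw 1/32; Franciszka 1/4; Grzegorz 1/16; Halina 1/32; Ludmila 1/32; Oleg 1/16; Stanislawa 1/8; Tadeusz 1/16; Urszula 1/32; Waclaw 1/8; Zofia 1/16

There is no surviving spouse, so the entire estate passes to Mieczyslaw's descendants per stirpes.
The estate is divided into 4 equal shares of 1/4 among Franciszka, Nadia, Radoslaw, Eliasz.
Franciszka is living and takes 1/4.
Nadia predeceased; the 1/4 allotted to Nadia's branch passes to Nadia's issue by representation.
The 1/4 is divided into 4 equal shares of 1/16 among Grzegorz, Zofia, Tadeusz, Oleg.
Grzegorz is living and takes 1/16.
Zofia is living and takes 1/16.
Tadeusz is living and takes 1/16.
Oleg is living and takes 1/16.
Radoslaw predeceased; the 1/4 allotted to Radoslaw's branch passes to Radoslaw's issue by representation.
The 1/4 is divided into 2 equal shares of 1/8 among Stanislawa, Agnieszka.
Stanislawa is living and takes 1/8.
Agnieszka is living and takes 1/8.
Eliasz predeceased; the 1/4 allotted to Eliasz's branch passes to Eliasz's issue by representation.
The 1/4 is divided into 2 equal shares of 1/8 among Waclaw, Bogdan.
Waclaw is living and takes 1/8.
Bogdan predeceased; the 1/8 allotted to Bogdan's branch passes to Bogdan's issue by representation.
The 1/8 is divided into 4 equal shares of 1/32 among Czeslaw, Halina, Ludmila, Urszula.
Czeslaw is living and takes 1/32.
Halina is living and takes 1/32.
Ludmila is living and takes 1/32.
Urszula is living and takes 1/32.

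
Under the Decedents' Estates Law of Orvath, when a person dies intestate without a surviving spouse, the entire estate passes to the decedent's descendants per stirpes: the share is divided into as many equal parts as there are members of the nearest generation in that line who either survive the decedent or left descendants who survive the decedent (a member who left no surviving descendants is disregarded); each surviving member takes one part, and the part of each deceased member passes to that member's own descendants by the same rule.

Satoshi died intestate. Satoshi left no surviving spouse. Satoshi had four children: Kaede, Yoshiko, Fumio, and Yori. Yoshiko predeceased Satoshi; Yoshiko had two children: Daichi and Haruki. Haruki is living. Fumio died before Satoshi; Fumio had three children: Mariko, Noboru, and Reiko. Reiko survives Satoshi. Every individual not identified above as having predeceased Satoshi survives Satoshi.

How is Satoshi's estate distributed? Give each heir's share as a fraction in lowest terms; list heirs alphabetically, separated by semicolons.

Daichi 1/8; Haruki 1/8; Kaede 1/4; Mariko 1/12; Noboru 1/12; Reiko 1/12; Yori 1/4

There is no surviving spouse, so the entire estate passes to Satoshi's descendants per stirpes.
The estate is divided into 4 equal shares of 1/4 among Kaede, Yoshiko, Fumio, Yori.
Kaede is living and takes 1/4.
Yoshiko predeceased; the 1/4 allotted to Yoshiko's branch passes to Yoshiko's issue by representation.
The 1/4 is divided into 2 equal shares of 1/8 among Daichi, Haruki.
Daichi is living and takes 1/8.
Haruki is living and takes 1/8.
Fumio predeceased; the 1/4 allotted to Fumio's branch passes to Fumio's issue by representation.
The 1/4 is divided into 3 equal shares of 1/12 among Mariko, Noboru, Reiko.
Mariko is living and takes 1/12.
Noboru is living and takes 1/12.
Reiko is living and takes 1/12.
Yori is living and takes 1/4.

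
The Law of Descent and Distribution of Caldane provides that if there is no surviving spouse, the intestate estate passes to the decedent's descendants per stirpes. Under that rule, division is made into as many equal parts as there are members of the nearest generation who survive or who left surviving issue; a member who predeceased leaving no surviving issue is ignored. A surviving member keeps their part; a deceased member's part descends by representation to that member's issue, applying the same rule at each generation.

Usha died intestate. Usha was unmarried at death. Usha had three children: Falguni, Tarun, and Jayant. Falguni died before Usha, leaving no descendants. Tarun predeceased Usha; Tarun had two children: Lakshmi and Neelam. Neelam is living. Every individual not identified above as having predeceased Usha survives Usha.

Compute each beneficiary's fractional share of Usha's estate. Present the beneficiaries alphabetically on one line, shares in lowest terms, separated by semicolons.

Jayant 1/2; Lakshmi 1/4; Neelam 1/4

There is no surviving spouse, so the entire estate passes to Usha's descendants per stirpes.
Falguni left no surviving issue, so that branch lapses and is disregarded.
The estate is divided into 2 equal shares of 1/2 among Tarun, Jayant.
Tarun predeceased; the 1/2 allotted to Tarun's branch passes to Tarun's issue by representation.
The 1/2 is divided into 2 equal shares of 1/4 among Lakshmi, Neelam.
Lakshmi is living and takes 1/4.
Neelam is living and takes 1/4.
Jayant is living and takes 1/2.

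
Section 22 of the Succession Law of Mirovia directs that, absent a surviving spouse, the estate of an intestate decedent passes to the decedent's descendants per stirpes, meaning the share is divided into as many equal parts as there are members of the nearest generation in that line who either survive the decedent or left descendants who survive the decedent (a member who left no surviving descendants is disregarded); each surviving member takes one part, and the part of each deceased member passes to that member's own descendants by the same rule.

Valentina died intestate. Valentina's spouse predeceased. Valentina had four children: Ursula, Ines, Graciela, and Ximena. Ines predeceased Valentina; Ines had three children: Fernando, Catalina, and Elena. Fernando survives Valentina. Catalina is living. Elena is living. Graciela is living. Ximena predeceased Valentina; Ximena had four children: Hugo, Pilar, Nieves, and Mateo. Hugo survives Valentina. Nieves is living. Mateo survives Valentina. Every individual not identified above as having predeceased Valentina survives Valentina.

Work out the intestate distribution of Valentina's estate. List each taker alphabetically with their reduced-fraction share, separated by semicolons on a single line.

There is no surviving spouse, so the entire estate passes to Valentina's descendants per stirpes.
The estate is divided into 4 equal shares of 1/4 among Ursula, Ines, Graciela, Ximena.
Ursula is living and takes 1/4.
Ines predeceased; the 1/4 allotted to Ines's branch passes to Ines's issue by representation.
The 1/4 is divided into 3 equal shares of 1/12 among Fernando, Catalina, Elena.
Fernando is living and takes 1/12.
Catalina is living and takes 1/12.
Elena is living and takes 1/12.
Graciela is living and takes 1/4.
Ximena predeceased; the 1/4 allotted to Ximena's branch passes to Ximena's issue by representation.
The 1/4 is divided into 4 equal shares of 1/16 among Hugo, Pilar, Nieves, Mateo.
Hugo is living and takes 1/16.
Pilar is living and takes 1/16.
Nieves is living and takes 1/16.
Mateo is living and takes 1/16.

Catalina 1/12; Elena 1/12; Fernando 1/12; Graciela 1/4; Hugo 1/16; Mateo 1/16; Nieves 1/16; Pilar 1/16; Ursula 1/4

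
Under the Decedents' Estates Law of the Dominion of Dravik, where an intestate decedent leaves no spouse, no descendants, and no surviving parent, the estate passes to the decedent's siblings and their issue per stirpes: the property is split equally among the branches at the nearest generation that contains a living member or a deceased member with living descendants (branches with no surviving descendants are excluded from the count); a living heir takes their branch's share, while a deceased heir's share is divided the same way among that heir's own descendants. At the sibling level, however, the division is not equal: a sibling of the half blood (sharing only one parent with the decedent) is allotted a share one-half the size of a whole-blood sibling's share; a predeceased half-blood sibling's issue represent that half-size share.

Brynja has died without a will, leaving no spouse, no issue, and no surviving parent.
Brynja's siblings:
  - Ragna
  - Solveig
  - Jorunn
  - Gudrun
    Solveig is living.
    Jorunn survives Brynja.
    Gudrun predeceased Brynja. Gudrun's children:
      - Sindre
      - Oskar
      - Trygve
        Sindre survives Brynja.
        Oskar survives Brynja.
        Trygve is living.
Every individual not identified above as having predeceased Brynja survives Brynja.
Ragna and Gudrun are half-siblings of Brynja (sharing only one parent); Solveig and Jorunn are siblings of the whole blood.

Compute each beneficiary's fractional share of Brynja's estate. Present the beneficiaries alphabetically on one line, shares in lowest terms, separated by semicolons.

No spouse, descendants, or parent survives, so the estate passes to Brynja's siblings per stirpes.
Half-blood siblings count for one-half the weight of whole-blood siblings at the initial division.
Dividing 1 in proportion to weights (total weight 3): Ragna (weight 1/2) → 1/6; Solveig (weight 1) → 1/3; Jorunn (weight 1) → 1/3; Gudrun (weight 1/2) → 1/6.
Ragna is living and takes 1/6.
Solveig is living and takes 1/3.
Jorunn is living and takes 1/3.
Gudrun predeceased; the 1/6 allotted to Gudrun's branch passes to Gudrun's issue by representation.
The 1/6 is divided into 3 equal shares of 1/18 among Sindre, Oskar, Trygve.
Sindre is living and takes 1/18.
Oskar is living and takes 1/18.
Trygve is living and takes 1/18.

Jorunn 1/3; Oskar 1/18; Ragna 1/6; Sindre 1/18; Solveig 1/3; Trygve 1/18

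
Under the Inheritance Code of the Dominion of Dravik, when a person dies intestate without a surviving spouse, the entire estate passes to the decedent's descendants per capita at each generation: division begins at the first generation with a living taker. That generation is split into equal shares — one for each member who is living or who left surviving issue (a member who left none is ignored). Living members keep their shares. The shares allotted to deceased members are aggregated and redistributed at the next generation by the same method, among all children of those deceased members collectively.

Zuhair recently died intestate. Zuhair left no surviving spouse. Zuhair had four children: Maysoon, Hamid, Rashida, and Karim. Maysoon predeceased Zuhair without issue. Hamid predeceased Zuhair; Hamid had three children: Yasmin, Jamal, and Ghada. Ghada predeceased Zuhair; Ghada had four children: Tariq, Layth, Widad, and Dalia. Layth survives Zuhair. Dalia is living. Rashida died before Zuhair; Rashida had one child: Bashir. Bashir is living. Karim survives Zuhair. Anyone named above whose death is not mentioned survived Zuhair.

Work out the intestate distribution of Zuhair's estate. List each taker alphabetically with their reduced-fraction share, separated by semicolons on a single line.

There is no surviving spouse, so the entire estate passes to Zuhair's descendants per capita at each generation.
At generation 1 (Hamid, Rashida, Karim) there are 3 shares of (1)/3 = 1/3 each.
Living: Karim — each takes 1/3.
Deceased: Hamid and Rashida. Their combined 2/3 is pooled and carried to generation 2.
At generation 2 (Yasmin, Jamal, Ghada, Bashir) there are 4 shares of (2/3)/4 = 1/6 each.
Living: Yasmin, Jamal, and Bashir — each takes 1/6.
Deceased: Ghada. That 1/6 share is carried to generation 3.
At generation 3 (Tariq, Layth, Widad, Dalia) there are 4 shares of (1/6)/4 = 1/24 each.
Living: Tariq, Layth, Widad, and Dalia — each takes 1/24.

Bashir 1/6; Dalia 1/24; Jamal 1/6; Karim 1/3; Layth 1/24; Tariq 1/24; Widad 1/24; Yasmin 1/6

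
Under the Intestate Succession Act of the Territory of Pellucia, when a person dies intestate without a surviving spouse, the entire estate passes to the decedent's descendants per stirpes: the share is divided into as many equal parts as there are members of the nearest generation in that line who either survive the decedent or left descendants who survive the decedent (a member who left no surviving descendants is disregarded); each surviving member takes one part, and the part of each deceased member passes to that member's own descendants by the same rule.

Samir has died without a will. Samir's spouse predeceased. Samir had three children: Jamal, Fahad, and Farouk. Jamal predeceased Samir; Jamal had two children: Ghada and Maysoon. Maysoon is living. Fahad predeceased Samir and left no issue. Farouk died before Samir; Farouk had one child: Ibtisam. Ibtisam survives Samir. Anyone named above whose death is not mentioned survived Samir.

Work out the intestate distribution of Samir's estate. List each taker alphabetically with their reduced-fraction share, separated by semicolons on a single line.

Ghada 1/4; Ibtisam 1/2; Maysoon 1/4

There is no surviving spouse, so the entire estate passes to Samir's descendants per stirpes.
Fahad left no surviving issue, so that branch lapses and is disregarded.
The estate is divided into 2 equal shares of 1/2 among Jamal, Farouk.
Jamal predeceased; the 1/2 allotted to Jamal's branch passes to Jamal's issue by representation.
The 1/2 is divided into 2 equal shares of 1/4 among Ghada, Maysoon.
Ghada is living and takes 1/4.
Maysoon is living and takes 1/4.
Farouk predeceased; the 1/2 allotted to Farouk's branch passes to Farouk's issue by representation.
Ibtisam is the sole taker at this level and receives the full 1/2.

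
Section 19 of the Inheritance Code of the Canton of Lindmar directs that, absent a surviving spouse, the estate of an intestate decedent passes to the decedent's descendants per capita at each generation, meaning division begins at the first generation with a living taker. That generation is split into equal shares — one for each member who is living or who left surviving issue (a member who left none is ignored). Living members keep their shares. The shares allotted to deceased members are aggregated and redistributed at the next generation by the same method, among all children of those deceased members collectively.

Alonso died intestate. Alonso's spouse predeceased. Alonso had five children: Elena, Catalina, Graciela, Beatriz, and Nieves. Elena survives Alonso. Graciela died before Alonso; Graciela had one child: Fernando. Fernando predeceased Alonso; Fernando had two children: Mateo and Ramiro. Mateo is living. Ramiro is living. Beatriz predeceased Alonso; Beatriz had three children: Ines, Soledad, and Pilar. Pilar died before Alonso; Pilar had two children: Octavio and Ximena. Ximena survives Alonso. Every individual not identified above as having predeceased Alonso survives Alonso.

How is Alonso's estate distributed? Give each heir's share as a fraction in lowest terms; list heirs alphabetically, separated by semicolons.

Catalina 1/5; Elena 1/5; Ines 1/10; Mateo 1/20; Nieves 1/5; Octavio 1/20; Ramiro 1/20; Soledad 1/10; Ximena 1/20

There is no surviving spouse, so the entire estate passes to Alonso's descendants per capita at each generation.
At generation 1 (Elena, Catalina, Graciela, Beatriz, Nieves) there are 5 shares of (1)/5 = 1/5 each.
Living: Elena, Catalina, and Nieves — each takes 1/5.
Deceased: Graciela and Beatriz. Their combined 2/5 is pooled and carried to generation 2.
At generation 2 (Fernando, Ines, Soledad, Pilar) there are 4 shares of (2/5)/4 = 1/10 each.
Living: Ines and Soledad — each takes 1/10.
Deceased: Fernando and Pilar. Their combined 1/5 is pooled and carried to generation 3.
At generation 3 (Mateo, Ramiro, Octavio, Ximena) there are 4 shares of (1/5)/4 = 1/20 each.
Living: Mateo, Ramiro, Octavio, and Ximena — each takes 1/20.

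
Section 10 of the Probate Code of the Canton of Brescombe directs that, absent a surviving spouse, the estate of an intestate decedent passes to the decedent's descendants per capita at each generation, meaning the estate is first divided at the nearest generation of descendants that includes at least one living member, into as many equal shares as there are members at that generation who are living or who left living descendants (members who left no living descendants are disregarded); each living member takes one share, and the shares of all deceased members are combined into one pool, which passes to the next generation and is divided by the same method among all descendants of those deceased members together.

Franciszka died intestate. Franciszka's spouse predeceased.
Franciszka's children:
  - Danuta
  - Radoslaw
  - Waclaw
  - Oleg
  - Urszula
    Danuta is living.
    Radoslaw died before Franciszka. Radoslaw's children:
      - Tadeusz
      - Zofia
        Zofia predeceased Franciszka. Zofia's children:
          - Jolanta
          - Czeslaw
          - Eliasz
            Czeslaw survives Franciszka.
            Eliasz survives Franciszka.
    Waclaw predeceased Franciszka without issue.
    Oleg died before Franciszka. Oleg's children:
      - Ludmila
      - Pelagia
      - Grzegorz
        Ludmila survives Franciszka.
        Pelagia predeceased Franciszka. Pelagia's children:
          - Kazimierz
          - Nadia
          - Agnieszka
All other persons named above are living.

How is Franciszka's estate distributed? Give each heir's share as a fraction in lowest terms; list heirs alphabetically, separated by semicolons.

There is no surviving spouse, so the entire estate passes to Franciszka's descendants per capita at each generation.
At generation 1 (Danuta, Radoslaw, Oleg, Urszula) there are 4 shares of (1)/4 = 1/4 each.
Living: Danuta and Urszula — each takes 1/4.
Deceased: Radoslaw and Oleg. Their combined 1/2 is pooled and carried to generation 2.
At generation 2 (Tadeusz, Zofia, Ludmila, Pelagia, Grzegorz) there are 5 shares of (1/2)/5 = 1/10 each.
Living: Tadeusz, Ludmila, and Grzegorz — each takes 1/10.
Deceased: Zofia and Pelagia. Their combined 1/5 is pooled and carried to generation 3.
At generation 3 (Jolanta, Czeslaw, Eliasz, Kazimierz, Nadia, Agnieszka) there are 6 shares of (1/5)/6 = 1/30 each.
Living: Jolanta, Czeslaw, Eliasz, Kazimierz, Nadia, and Agnieszka — each takes 1/30.

Agnieszka 1/30; Czeslaw 1/30; Danuta 1/4; Eliasz 1/30; Grzegorz 1/10; Jolanta 1/30; Kazimierz 1/30; Ludmila 1/10; Nadia 1/30; Tadeusz 1/10; Urszula 1/4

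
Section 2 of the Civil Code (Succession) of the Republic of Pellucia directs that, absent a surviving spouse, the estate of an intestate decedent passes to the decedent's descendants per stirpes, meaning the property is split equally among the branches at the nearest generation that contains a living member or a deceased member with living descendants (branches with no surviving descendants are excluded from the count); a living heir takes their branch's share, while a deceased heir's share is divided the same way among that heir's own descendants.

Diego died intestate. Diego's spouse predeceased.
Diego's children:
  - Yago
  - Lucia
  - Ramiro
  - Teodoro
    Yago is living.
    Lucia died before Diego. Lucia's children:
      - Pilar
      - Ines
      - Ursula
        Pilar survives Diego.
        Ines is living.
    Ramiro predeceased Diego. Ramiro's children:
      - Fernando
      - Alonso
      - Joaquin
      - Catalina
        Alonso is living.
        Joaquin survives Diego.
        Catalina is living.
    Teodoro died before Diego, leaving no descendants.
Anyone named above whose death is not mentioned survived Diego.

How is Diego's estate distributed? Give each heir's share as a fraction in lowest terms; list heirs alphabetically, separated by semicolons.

There is no surviving spouse, so the entire estate passes to Diego's descendants per stirpes.
Teodoro left no surviving issue, so that branch lapses and is disregarded.
The estate is divided into 3 equal shares of 1/3 among Yago, Lucia, Ramiro.
Yago is living and takes 1/3.
Lucia predeceased; the 1/3 allotted to Lucia's branch passes to Lucia's issue by representation.
The 1/3 is divided into 3 equal shares of 1/9 among Pilar, Ines, Ursula.
Pilar is living and takes 1/9.
Ines is living and takes 1/9.
Ursula is living and takes 1/9.
Ramiro predeceased; the 1/3 allotted to Ramiro's branch passes to Ramiro's issue by representation.
The 1/3 is divided into 4 equal shares of 1/12 among Fernando, Alonso, Joaquin, Catalina.
Fernando is living and takes 1/12.
Alonso is living and takes 1/12.
Joaquin is living and takes 1/12.
Catalina is living and takes 1/12.

Alonso 1/12; Catalina 1/12; Fernando 1/12; Ines 1/9; Joaquin 1/12; Pilar 1/9; Ursula 1/9; Yago 1/3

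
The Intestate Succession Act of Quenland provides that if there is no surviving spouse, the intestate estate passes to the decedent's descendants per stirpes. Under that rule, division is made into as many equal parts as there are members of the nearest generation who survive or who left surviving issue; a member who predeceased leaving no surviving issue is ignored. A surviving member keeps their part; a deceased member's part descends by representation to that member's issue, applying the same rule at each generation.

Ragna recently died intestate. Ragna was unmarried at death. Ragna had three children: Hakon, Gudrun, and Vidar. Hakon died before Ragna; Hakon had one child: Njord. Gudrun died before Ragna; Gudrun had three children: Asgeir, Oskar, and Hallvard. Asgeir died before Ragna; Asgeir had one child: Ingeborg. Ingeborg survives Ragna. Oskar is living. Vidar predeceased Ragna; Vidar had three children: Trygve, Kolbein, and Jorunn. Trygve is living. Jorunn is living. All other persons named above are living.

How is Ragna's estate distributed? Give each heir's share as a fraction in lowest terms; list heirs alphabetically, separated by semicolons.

There is no surviving spouse, so the entire estate passes to Ragna's descendants per stirpes.
The estate is divided into 3 equal shares of 1/3 among Hakon, Gudrun, Vidar.
Hakon predeceased; the 1/3 allotted to Hakon's branch passes to Hakon's issue by representation.
Njord is the sole taker at this level and receives the full 1/3.
Gudrun predeceased; the 1/3 allotted to Gudrun's branch passes to Gudrun's issue by representation.
The 1/3 is divided into 3 equal shares of 1/9 among Asgeir, Oskar, Hallvard.
Asgeir predeceased; the 1/9 allotted to Asgeir's branch passes to Asgeir's issue by representation.
Ingeborg is the sole taker at this level and receives the full 1/9.
Oskar is living and takes 1/9.
Hallvard is living and takes 1/9.
Vidar predeceased; the 1/3 allotted to Vidar's branch passes to Vidar's issue by representation.
The 1/3 is divided into 3 equal shares of 1/9 among Trygve, Kolbein, Jorunn.
Trygve is living and takes 1/9.
Kolbein is living and takes 1/9.
Jorunn is living and takes 1/9.

Hallvard 1/9; Ingeborg 1/9; Jorunn 1/9; Kolbein 1/9; Njord 1/3; Oskar 1/9; Trygve 1/9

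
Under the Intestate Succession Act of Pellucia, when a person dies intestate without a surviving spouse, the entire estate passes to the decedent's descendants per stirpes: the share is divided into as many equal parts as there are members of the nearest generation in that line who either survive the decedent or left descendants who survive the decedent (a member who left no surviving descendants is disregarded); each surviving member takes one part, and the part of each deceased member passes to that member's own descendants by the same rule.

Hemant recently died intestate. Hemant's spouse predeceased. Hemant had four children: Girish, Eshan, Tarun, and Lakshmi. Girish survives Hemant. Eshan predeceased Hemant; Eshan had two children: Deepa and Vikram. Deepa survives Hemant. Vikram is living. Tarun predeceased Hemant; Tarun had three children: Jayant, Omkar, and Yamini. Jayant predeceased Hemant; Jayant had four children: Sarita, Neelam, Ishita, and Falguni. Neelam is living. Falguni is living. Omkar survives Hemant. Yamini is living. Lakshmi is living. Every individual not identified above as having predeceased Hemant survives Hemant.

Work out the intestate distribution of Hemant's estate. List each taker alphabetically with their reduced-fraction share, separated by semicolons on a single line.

Deepa 1/8; Falguni 1/48; Girish 1/4; Ishita 1/48; Lakshmi 1/4; Neelam 1/48; Omkar 1/12; Sarita 1/48; Vikram 1/8; Yamini 1/12

There is no surviving spouse, so the entire estate passes to Hemant's descendants per stirpes.
The estate is divided into 4 equal shares of 1/4 among Girish, Eshan, Tarun, Lakshmi.
Girish is living and takes 1/4.
Eshan predeceased; the 1/4 allotted to Eshan's branch passes to Eshan's issue by representation.
The 1/4 is divided into 2 equal shares of 1/8 among Deepa, Vikram.
Deepa is living and takes 1/8.
Vikram is living and takes 1/8.
Tarun predeceased; the 1/4 allotted to Tarun's branch passes to Tarun's issue by representation.
The 1/4 is divided into 3 equal shares of 1/12 among Jayant, Omkar, Yamini.
Jayant predeceased; the 1/12 allotted to Jayant's branch passes to Jayant's issue by representation.
The 1/12 is divided into 4 equal shares of 1/48 among Sarita, Neelam, Ishita, Falguni.
Sarita is living and takes 1/48.
Neelam is living and takes 1/48.
Ishita is living and takes 1/48.
Falguni is living and takes 1/48.
Omkar is living and takes 1/12.
Yamini is living and takes 1/12.
Lakshmi is living and takes 1/4.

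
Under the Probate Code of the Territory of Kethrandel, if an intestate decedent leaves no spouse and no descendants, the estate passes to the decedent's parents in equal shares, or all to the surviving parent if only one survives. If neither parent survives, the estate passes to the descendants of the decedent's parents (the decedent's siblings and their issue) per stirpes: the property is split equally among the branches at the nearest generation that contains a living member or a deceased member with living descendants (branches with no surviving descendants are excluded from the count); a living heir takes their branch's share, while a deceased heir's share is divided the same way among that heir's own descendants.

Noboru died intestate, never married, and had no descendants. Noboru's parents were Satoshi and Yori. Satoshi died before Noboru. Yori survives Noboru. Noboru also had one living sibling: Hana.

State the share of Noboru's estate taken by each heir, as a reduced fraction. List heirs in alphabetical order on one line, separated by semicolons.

Yori 1

Only one parent, Yori, survives, so Yori takes the entire estate. The siblings take nothing because a surviving parent has priority.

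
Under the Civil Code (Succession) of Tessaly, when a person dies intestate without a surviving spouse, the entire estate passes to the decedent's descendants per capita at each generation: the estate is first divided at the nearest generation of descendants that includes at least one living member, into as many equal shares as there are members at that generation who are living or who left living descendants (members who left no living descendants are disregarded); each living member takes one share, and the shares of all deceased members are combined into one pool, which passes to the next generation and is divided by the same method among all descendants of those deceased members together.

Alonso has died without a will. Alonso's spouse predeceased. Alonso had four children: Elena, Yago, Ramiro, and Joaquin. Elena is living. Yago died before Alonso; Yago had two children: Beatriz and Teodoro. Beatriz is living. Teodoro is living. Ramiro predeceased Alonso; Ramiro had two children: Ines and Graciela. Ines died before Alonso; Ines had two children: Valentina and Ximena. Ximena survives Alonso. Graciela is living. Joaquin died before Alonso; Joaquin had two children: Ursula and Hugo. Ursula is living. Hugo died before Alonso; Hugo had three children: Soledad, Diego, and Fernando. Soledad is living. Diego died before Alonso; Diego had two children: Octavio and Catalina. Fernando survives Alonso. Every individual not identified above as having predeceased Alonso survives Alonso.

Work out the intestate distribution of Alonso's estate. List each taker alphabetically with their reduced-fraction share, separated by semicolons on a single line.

Beatriz 1/8; Catalina 1/40; Elena 1/4; Fernando 1/20; Graciela 1/8; Octavio 1/40; Soledad 1/20; Teodoro 1/8; Ursula 1/8; Valentina 1/20; Ximena 1/20

There is no surviving spouse, so the entire estate passes to Alonso's descendants per capita at each generation.
At generation 1 (Elena, Yago, Ramiro, Joaquin) there are 4 shares of (1)/4 = 1/4 each.
Living: Elena — each takes 1/4.
Deceased: Yago, Ramiro, and Joaquin. Their combined 3/4 is pooled and carried to generation 2.
At generation 2 (Beatriz, Teodoro, Ines, Graciela, Ursula, Hugo) there are 6 shares of (3/4)/6 = 1/8 each.
Living: Beatriz, Teodoro, Graciela, and Ursula — each takes 1/8.
Deceased: Ines and Hugo. Their combined 1/4 is pooled and carried to generation 3.
At generation 3 (Valentina, Ximena, Soledad, Diego, Fernando) there are 5 shares of (1/4)/5 = 1/20 each.
Living: Valentina, Ximena, Soledad, and Fernando — each takes 1/20.
Deceased: Diego. That 1/20 share is carried to generation 4.
At generation 4 (Octavio, Catalina) there are 2 shares of (1/20)/2 = 1/40 each.
Living: Octavio and Catalina — each takes 1/40.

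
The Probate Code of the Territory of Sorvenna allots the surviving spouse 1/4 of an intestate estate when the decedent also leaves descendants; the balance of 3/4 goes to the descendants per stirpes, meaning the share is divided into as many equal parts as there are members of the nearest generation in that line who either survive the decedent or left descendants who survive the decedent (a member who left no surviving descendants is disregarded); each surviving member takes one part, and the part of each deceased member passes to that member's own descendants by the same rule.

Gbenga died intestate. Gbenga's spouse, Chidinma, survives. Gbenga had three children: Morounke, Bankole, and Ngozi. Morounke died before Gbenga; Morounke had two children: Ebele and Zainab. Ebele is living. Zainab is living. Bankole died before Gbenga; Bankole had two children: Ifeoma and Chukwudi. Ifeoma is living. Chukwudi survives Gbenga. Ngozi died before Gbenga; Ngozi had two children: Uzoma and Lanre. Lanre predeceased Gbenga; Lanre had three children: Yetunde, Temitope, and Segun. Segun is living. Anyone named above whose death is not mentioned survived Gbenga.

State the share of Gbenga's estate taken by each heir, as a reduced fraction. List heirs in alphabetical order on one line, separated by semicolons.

Chidinma, as surviving spouse, takes 1/4.
The remaining 3/4 passes to Gbenga's descendants per stirpes.
The 3/4 is divided into 3 equal shares of 1/4 among Morounke, Bankole, Ngozi.
Morounke predeceased; the 1/4 allotted to Morounke's branch passes to Morounke's issue by representation.
The 1/4 is divided into 2 equal shares of 1/8 among Ebele, Zainab.
Ebele is living and takes 1/8.
Zainab is living and takes 1/8.
Bankole predeceased; the 1/4 allotted to Bankole's branch passes to Bankole's issue by representation.
The 1/4 is divided into 2 equal shares of 1/8 among Ifeoma, Chukwudi.
Ifeoma is living and takes 1/8.
Chukwudi is living and takes 1/8.
Ngozi predeceased; the 1/4 allotted to Ngozi's branch passes to Ngozi's issue by representation.
The 1/4 is divided into 2 equal shares of 1/8 among Uzoma, Lanre.
Uzoma is living and takes 1/8.
Lanre predeceased; the 1/8 allotted to Lanre's branch passes to Lanre's issue by representation.
The 1/8 is divided into 3 equal shares of 1/24 among Yetunde, Temitope, Segun.
Yetunde is living and takes 1/24.
Temitope is living and takes 1/24.
Segun is living and takes 1/24.

Chidinma 1/4; Chukwudi 1/8; Ebele 1/8; Ifeoma 1/8; Segun 1/24; Temitope 1/24; Uzoma 1/8; Yetunde 1/24; Zainab 1/8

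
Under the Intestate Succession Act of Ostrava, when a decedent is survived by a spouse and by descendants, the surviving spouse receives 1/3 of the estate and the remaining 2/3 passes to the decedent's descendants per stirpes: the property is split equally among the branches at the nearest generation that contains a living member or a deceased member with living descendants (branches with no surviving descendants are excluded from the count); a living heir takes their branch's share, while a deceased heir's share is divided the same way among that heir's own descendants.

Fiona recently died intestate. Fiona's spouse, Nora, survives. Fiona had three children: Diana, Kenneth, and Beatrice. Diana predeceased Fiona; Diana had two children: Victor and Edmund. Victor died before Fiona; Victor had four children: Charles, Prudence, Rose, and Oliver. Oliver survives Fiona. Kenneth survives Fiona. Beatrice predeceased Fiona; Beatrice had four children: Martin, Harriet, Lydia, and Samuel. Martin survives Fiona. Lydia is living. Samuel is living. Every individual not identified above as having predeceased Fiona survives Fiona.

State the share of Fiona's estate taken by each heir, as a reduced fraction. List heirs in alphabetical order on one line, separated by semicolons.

Nora, as surviving spouse, takes 1/3.
The remaining 2/3 passes to Fiona's descendants per stirpes.
The 2/3 is divided into 3 equal shares of 2/9 among Diana, Kenneth, Beatrice.
Diana predeceased; the 2/9 allotted to Diana's branch passes to Diana's issue by representation.
The 2/9 is divided into 2 equal shares of 1/9 among Victor, Edmund.
Victor predeceased; the 1/9 allotted to Victor's branch passes to Victor's issue by representation.
The 1/9 is divided into 4 equal shares of 1/36 among Charles, Prudence, Rose, Oliver.
Charles is living and takes 1/36.
Prudence is living and takes 1/36.
Rose is living and takes 1/36.
Oliver is living and takes 1/36.
Edmund is living and takes 1/9.
Kenneth is living and takes 2/9.
Beatrice predeceased; the 2/9 allotted to Beatrice's branch passes to Beatrice's issue by representation.
The 2/9 is divided into 4 equal shares of 1/18 among Martin, Harriet, Lydia, Samuel.
Martin is living and takes 1/18.
Harriet is living and takes 1/18.
Lydia is living and takes 1/18.
Samuel is living and takes 1/18.

Charles 1/36; Edmund 1/9; Harriet 1/18; Kenneth 2/9; Lydia 1/18; Martin 1/18; Nora 1/3; Oliver 1/36; Prudence 1/36; Rose 1/36; Samuel 1/18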